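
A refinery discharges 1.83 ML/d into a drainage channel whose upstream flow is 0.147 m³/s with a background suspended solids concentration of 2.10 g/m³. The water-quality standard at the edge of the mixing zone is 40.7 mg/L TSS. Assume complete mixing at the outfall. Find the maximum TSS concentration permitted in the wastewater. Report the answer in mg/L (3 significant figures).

1.83 ML/d = 0.02118 m³/s.
Mass balance: 40.7·0.1682 = 0.02118·Cₑ + 0.147·2.1.
Cₑ = (6.845 − 0.3087) / 0.02118 = 308.6 mg/L.

309 mg/L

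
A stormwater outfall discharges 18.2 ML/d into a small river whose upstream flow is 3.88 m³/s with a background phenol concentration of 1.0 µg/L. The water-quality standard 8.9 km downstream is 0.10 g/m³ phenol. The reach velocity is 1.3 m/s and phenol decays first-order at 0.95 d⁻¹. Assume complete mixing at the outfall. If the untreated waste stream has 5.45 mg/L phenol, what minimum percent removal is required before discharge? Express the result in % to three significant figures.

18.2 ML/d = 0.2106 m³/s.
1.0 µg/L = 0.001 mg/L.
Travel time to the compliance point: t = 8900/1.3 = 6846 s = 0.07924 d; decay factor exp(−0.95·0.07924) = 0.9275.
So the concentration just after mixing may be at most 0.1/0.9275 = 0.1078 mg/L.
Mass balance: 0.1078·4.091 = 0.2106·Cₑ + 3.88·0.001.
Cₑ = (0.441 − 0.00388) / 0.2106 = 2.075 mg/L.
Required removal = 1 − 2.075/5.45 = 61.92 %.

61.9 %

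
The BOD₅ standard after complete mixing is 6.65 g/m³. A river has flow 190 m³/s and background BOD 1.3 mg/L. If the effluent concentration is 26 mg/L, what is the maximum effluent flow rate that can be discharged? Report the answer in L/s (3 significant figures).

52500 L/s

Mass balance at complete mixing: C_std·(Q_w + Q_r) = Q_w·C_e + Q_r·C_b.
Rearranging, Q_w = Q_r·(C_std − C_b)/(C_e − C_std) = 190·(6.65 − 1.3) / (26 − 6.65) = 52.53 m³/s.
= 5.253e+04 L/s.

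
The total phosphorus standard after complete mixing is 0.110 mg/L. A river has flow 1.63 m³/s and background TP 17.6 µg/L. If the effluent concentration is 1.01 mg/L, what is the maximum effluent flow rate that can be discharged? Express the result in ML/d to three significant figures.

14.5 ML/d

17.6 µg/L = 0.0176 mg/L.
Mass balance at complete mixing: C_std·(Q_w + Q_r) = Q_w·C_e + Q_r·C_b.
Rearranging, Q_w = Q_r·(C_std − C_b)/(C_e − C_std) = 1.63·(0.11 − 0.0176) / (1.01 − 0.11) = 0.1673 m³/s.
= 14.46 ML/d.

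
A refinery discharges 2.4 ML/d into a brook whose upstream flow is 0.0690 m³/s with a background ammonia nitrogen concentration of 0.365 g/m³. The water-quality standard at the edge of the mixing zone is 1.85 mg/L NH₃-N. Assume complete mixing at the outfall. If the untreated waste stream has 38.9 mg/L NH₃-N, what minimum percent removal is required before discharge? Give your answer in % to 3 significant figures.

85.8 %

2.4 ML/d = 0.02778 m³/s.
Mass balance: 1.85·0.09678 = 0.02778·Cₑ + 0.069·0.365.
Cₑ = (0.179 − 0.02519) / 0.02778 = 5.539 mg/L.
Required removal = 1 − 5.539/38.9 = 85.76 %.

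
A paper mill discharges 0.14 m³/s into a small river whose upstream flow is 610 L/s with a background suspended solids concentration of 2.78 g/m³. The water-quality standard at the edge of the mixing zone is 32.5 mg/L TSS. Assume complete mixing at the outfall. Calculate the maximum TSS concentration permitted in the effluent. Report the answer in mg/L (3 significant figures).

162 mg/L

610 L/s = 0.61 m³/s.
Mass balance: 32.5·0.75 = 0.14·Cₑ + 0.61·2.78.
Cₑ = (24.38 − 1.696) / 0.14 = 162 mg/L.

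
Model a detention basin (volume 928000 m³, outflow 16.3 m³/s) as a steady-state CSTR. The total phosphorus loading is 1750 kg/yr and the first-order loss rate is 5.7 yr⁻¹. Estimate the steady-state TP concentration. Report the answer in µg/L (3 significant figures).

Outflow Q = 16.3 m³/s × 3.156e+07 s/yr = 5.144e+08 m³/yr.
Steady-state CSTR mass balance: W = Q·C + k·V·C, so C = W/(Q + kV).
Q + kV = 5.144e+08 + 5.7·928000 = 5.197e+08 m³/yr.
C = 1750/5.197e+08 = 3.367e-06 kg/m³ = 0.003367 mg/L = 3.367 µg/L.

3.37 µg/L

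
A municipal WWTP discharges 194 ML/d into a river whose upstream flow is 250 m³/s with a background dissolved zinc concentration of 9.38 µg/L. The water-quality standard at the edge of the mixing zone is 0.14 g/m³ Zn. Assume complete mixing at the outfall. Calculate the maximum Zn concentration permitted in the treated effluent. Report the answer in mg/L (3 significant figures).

14.7 mg/L

194 ML/d = 2.245 m³/s.
9.38 µg/L = 0.00938 mg/L.
Mass balance: 0.14·252.2 = 2.245·Cₑ + 250·0.00938.
Cₑ = (35.31 − 2.345) / 2.245 = 14.68 mg/L.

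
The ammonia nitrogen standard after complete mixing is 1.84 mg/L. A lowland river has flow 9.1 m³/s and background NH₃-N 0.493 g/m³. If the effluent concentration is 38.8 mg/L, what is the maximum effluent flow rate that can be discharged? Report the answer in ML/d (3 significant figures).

28.7 ML/d

Mass balance at complete mixing: C_std·(Q_w + Q_r) = Q_w·C_e + Q_r·C_b.
Rearranging, Q_w = Q_r·(C_std − C_b)/(C_e − C_std) = 9.1·(1.84 − 0.493) / (38.8 − 1.84) = 0.3316 m³/s.
= 28.65 ML/d.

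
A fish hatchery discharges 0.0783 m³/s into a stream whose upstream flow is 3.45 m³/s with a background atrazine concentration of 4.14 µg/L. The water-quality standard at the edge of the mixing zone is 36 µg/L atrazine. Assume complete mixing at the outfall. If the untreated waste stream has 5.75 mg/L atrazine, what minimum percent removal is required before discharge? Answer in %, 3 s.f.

75.0 %

4.14 µg/L = 0.00414 mg/L.
36 µg/L = 0.036 mg/L.
Mass balance: 0.036·3.528 = 0.0783·Cₑ + 3.45·0.00414.
Cₑ = (0.127 − 0.01428) / 0.0783 = 1.44 mg/L.
Required removal = 1 − 1.44/5.75 = 74.96 %.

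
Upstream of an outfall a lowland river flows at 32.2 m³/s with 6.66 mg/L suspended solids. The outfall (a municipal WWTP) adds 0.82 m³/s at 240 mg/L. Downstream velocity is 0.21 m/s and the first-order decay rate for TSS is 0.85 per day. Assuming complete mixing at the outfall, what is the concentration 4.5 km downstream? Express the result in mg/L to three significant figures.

After complete mixing, C₀ = (0.82·240 + 32.2·6.66) / 33.02 = 12.45 mg/L.
Travel time t = 4500 m / 0.21 m/s = 2.143e+04 s = 0.248 d.
C = 12.45·exp(−0.85·0.248) = 12.45·0.8099 = 10.09 mg/L.

10.1 mg/L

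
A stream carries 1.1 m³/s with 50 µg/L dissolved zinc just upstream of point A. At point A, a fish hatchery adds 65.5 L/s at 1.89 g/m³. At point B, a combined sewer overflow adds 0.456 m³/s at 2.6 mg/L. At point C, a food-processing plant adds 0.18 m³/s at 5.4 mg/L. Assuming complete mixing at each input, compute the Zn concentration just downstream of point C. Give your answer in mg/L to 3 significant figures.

1.30 mg/L

50 µg/L = 0.05 mg/L.
65.5 L/s = 0.0655 m³/s.
After input A: C = (1.1·0.05 + 0.0655·1.89) / 1.166 = 0.1534 mg/L.
After input B: C = (1.166·0.1534 + 0.456·2.6) / 1.622 = 0.8414 mg/L.
After input C: C = (1.622·0.8414 + 0.18·5.4) / 1.802 = 1.297 mg/L.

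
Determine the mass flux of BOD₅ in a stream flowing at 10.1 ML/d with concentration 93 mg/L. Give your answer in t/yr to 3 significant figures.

10.1 ML/d = 0.1169 m³/s.
Mass flux = Q·C = 0.1169 m³/s × 93 g/m³ = 10.87 g/s.
= 10.87 g/s × 31.56 = 343.1 t/yr.

343 t/yr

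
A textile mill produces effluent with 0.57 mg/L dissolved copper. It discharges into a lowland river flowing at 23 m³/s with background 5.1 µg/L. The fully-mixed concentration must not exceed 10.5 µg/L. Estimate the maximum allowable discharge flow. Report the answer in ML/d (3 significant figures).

19.2 ML/d

5.1 µg/L = 0.0051 mg/L.
10.5 µg/L = 0.0105 mg/L.
Mass balance at complete mixing: C_std·(Q_w + Q_r) = Q_w·C_e + Q_r·C_b.
Rearranging, Q_w = Q_r·(C_std − C_b)/(C_e − C_std) = 23·(0.0105 − 0.0051) / (0.57 − 0.0105) = 0.222 m³/s.
= 19.18 ML/d.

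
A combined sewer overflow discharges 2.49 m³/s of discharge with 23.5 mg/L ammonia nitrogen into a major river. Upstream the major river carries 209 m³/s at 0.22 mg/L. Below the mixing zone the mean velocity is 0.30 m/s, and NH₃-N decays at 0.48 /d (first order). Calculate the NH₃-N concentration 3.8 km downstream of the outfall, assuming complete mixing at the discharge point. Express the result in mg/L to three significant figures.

0.461 mg/L

After complete mixing, C₀ = (2.49·23.5 + 209·0.22) / 211.5 = 0.4941 mg/L.
Travel time t = 3800 m / 0.30 m/s = 1.267e+04 s = 0.1466 d.
C = 0.4941·exp(−0.48·0.1466) = 0.4941·0.932 = 0.4605 mg/L.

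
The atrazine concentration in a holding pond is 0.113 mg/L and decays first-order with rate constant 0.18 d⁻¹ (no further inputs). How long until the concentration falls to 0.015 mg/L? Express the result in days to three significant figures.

11.2 d

t = ln(C₀/C)/k = ln(0.113/0.015)/0.18 = 2.019/0.18 = 11.22 d.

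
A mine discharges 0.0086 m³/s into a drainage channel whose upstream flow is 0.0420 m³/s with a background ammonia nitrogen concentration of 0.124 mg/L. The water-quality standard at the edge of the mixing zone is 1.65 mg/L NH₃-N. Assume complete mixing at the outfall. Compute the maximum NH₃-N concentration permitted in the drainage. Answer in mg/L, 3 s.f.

9.10 mg/L

Mass balance: 1.65·0.0506 = 0.0086·Cₑ + 0.042·0.124.
Cₑ = (0.08349 − 0.005208) / 0.0086 = 9.103 mg/L.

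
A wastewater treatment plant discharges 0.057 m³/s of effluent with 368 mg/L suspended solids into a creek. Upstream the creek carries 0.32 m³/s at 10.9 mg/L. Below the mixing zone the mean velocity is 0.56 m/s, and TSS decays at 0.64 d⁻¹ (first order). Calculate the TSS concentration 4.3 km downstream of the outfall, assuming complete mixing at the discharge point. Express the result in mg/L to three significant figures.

61.3 mg/L

After complete mixing, C₀ = (0.057·368 + 0.32·10.9) / 0.377 = 64.89 mg/L.
Travel time t = 4300 m / 0.56 m/s = 7679 s = 0.08887 d.
C = 64.89·exp(−0.64·0.08887) = 64.89·0.9447 = 61.3 mg/L.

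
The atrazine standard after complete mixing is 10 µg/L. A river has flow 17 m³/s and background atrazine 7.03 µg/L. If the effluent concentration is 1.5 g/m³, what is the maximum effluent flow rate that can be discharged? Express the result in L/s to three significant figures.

7.03 µg/L = 0.00703 mg/L.
10 µg/L = 0.01 mg/L.
Mass balance at complete mixing: C_std·(Q_w + Q_r) = Q_w·C_e + Q_r·C_b.
Rearranging, Q_w = Q_r·(C_std − C_b)/(C_e − C_std) = 17·(0.01 − 0.00703) / (1.5 − 0.01) = 0.03389 m³/s.
= 33.89 L/s.

33.9 L/s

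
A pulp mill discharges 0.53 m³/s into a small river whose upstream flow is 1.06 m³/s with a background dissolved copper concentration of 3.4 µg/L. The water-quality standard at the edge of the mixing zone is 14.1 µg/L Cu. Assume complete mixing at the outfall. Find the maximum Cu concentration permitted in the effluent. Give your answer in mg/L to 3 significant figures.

0.0355 mg/L

3.4 µg/L = 0.0034 mg/L.
14.1 µg/L = 0.0141 mg/L.
Mass balance: 0.0141·1.59 = 0.53·Cₑ + 1.06·0.0034.
Cₑ = (0.02242 − 0.003604) / 0.53 = 0.0355 mg/L.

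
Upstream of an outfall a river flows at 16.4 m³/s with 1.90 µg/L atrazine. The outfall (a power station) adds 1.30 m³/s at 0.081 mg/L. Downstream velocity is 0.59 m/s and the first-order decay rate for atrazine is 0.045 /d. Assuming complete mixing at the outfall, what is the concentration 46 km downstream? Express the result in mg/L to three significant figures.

0.00740 mg/L

1.90 µg/L = 0.0019 mg/L.
After complete mixing, C₀ = (1.3·0.081 + 16.4·0.0019) / 17.7 = 0.00771 mg/L.
Travel time t = 4.6e+04 m / 0.59 m/s = 7.797e+04 s = 0.9024 d.
C = 0.00771·exp(−0.045·0.9024) = 0.00771·0.9602 = 0.007403 mg/L.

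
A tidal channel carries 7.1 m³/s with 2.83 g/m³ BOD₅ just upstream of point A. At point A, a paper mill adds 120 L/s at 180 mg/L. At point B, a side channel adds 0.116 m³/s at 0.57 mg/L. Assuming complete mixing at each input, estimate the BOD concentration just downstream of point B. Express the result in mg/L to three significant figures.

120 L/s = 0.12 m³/s.
After input A: C = (7.1·2.83 + 0.12·180) / 7.22 = 5.775 mg/L.
After input B: C = (7.22·5.775 + 0.116·0.57) / 7.336 = 5.692 mg/L.

5.69 mg/L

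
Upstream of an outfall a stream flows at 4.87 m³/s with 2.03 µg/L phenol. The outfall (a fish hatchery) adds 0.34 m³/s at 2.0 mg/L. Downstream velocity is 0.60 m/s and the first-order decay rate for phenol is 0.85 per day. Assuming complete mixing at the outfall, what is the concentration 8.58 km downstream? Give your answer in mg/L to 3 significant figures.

0.115 mg/L

2.03 µg/L = 0.00203 mg/L.
After complete mixing, C₀ = (0.34·2 + 4.87·0.00203) / 5.21 = 0.1324 mg/L.
Travel time t = 8580 m / 0.60 m/s = 1.43e+04 s = 0.1655 d.
C = 0.1324·exp(−0.85·0.1655) = 0.1324·0.8688 = 0.115 mg/L.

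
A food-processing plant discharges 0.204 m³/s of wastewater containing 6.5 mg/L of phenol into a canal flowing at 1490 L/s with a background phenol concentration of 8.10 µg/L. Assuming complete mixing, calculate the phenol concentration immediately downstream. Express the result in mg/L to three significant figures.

0.790 mg/L

1490 L/s = 1.49 m³/s.
8.10 µg/L = 0.0081 mg/L.
Conservation of mass across the mixing zone: C = (0.204·6.5 + 1.49·0.0081) / (0.204 + 1.49) = 1.338/1.694 = 0.7899 mg/L.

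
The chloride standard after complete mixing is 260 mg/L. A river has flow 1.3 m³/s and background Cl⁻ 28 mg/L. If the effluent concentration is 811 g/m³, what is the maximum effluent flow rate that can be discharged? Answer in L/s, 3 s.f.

547 L/s

Mass balance at complete mixing: C_std·(Q_w + Q_r) = Q_w·C_e + Q_r·C_b.
Rearranging, Q_w = Q_r·(C_std − C_b)/(C_e − C_std) = 1.3·(260 − 28) / (811 − 260) = 0.5474 m³/s.
= 547.4 L/s.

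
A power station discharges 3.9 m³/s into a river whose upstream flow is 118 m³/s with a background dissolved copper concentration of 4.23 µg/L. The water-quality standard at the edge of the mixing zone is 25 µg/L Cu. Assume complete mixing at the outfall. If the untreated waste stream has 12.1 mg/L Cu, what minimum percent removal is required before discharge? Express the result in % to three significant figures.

4.23 µg/L = 0.00423 mg/L.
25 µg/L = 0.025 mg/L.
Mass balance: 0.025·121.9 = 3.9·Cₑ + 118·0.00423.
Cₑ = (3.048 − 0.4991) / 3.9 = 0.6534 mg/L.
Required removal = 1 − 0.6534/12.1 = 94.6 %.

94.6 %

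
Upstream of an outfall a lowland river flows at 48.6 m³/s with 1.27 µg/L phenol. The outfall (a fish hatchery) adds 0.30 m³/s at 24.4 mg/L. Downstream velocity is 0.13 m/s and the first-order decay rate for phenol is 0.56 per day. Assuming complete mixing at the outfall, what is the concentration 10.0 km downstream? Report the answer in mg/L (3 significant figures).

0.0917 mg/L

1.27 µg/L = 0.00127 mg/L.
After complete mixing, C₀ = (0.3·24.4 + 48.6·0.00127) / 48.9 = 0.151 mg/L.
Travel time t = 1e+04 m / 0.13 m/s = 7.692e+04 s = 0.8903 d.
C = 0.151·exp(−0.56·0.8903) = 0.151·0.6074 = 0.09169 mg/L.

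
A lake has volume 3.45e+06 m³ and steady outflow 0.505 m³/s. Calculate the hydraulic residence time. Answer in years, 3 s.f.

Q = 0.505 m³/s × 3.156e+07 s/yr = 1.594e+07 m³/yr.
Hydraulic residence time τ = V/Q = 3.45e+06/1.594e+07 = 0.2165 yr.

0.216 yr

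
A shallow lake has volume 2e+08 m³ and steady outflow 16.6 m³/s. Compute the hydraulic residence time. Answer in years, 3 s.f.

0.382 yr

Q = 16.6 m³/s × 3.156e+07 s/yr = 5.239e+08 m³/yr.
Hydraulic residence time τ = V/Q = 2e+08/5.239e+08 = 0.3818 yr.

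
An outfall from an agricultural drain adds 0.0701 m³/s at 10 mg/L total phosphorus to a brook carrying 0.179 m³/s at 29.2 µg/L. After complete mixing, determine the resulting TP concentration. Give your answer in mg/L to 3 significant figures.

29.2 µg/L = 0.0292 mg/L.
Conservation of mass across the mixing zone: C = (0.0701·10 + 0.179·0.0292) / (0.0701 + 0.179) = 0.7062/0.2491 = 2.835 mg/L.

2.84 mg/L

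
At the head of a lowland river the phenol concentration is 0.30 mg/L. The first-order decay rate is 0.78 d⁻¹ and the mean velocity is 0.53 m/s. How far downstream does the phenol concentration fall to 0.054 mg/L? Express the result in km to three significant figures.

101 km

From C = C₀·e^(−kt), t = ln(C₀/C)/k = ln(0.30/0.054)/0.78 = 1.715/0.78 = 2.198 d.
Distance = v·t = 0.53 m/s × 1.899e+05 s = 1.007e+05 m = 100.7 km.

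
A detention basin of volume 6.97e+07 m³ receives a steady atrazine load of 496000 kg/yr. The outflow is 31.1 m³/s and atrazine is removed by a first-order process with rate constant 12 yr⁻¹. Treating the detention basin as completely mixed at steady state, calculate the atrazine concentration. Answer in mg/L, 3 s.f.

Outflow Q = 31.1 m³/s × 3.156e+07 s/yr = 9.814e+08 m³/yr.
Steady-state CSTR mass balance: W = Q·C + k·V·C, so C = W/(Q + kV).
Q + kV = 9.814e+08 + 12·6.97e+07 = 1.818e+09 m³/yr.
C = 496000/1.818e+09 = 0.0002729 kg/m³ = 0.2729 mg/L.

0.273 mg/L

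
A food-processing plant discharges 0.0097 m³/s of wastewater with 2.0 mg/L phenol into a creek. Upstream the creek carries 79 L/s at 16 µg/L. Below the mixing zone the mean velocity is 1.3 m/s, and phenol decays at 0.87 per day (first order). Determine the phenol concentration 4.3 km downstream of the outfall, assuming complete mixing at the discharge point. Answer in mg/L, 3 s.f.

0.225 mg/L

79 L/s = 0.079 m³/s.
16 µg/L = 0.016 mg/L.
After complete mixing, C₀ = (0.0097·2 + 0.079·0.016) / 0.0887 = 0.233 mg/L.
Travel time t = 4300 m / 1.3 m/s = 3308 s = 0.03828 d.
C = 0.233·exp(−0.87·0.03828) = 0.233·0.9672 = 0.2253 mg/L.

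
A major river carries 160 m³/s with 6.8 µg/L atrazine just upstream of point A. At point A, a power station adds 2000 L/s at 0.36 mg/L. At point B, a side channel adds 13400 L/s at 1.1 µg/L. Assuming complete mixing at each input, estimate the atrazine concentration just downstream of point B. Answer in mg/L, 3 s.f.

0.0104 mg/L

6.8 µg/L = 0.0068 mg/L.
2000 L/s = 2 m³/s.
After input A: C = (160·0.0068 + 2·0.36) / 162 = 0.01116 mg/L.
13400 L/s = 13.4 m³/s.
1.1 µg/L = 0.0011 mg/L.
After input B: C = (162·0.01116 + 13.4·0.0011) / 175.4 = 0.01039 mg/L.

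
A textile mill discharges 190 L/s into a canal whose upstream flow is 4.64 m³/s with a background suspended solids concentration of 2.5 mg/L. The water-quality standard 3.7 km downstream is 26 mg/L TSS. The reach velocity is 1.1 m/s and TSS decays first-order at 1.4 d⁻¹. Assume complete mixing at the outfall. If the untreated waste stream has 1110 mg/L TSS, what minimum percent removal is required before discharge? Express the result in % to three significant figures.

190 L/s = 0.19 m³/s.
Travel time to the compliance point: t = 3700/1.1 = 3364 s = 0.03893 d; decay factor exp(−1.4·0.03893) = 0.947.
So the concentration just after mixing may be at most 26/0.947 = 27.46 mg/L.
Mass balance: 27.46·4.83 = 0.19·Cₑ + 4.64·2.5.
Cₑ = (132.6 − 11.6) / 0.19 = 636.9 mg/L.
Required removal = 1 − 636.9/1110 = 42.62 %.

42.6 %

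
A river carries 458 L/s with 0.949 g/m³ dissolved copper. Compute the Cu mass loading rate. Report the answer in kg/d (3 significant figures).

458 L/s = 0.458 m³/s.
Mass flux = Q·C = 0.458 m³/s × 0.949 g/m³ = 0.4346 g/s.
= 0.4346 g/s × 86.4 = 37.55 kg/d.

37.6 kg/d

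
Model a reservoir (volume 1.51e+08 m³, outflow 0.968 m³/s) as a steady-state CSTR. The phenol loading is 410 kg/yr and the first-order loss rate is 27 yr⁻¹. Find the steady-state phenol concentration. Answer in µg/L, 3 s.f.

Outflow Q = 0.968 m³/s × 3.156e+07 s/yr = 3.055e+07 m³/yr.
Steady-state CSTR mass balance: W = Q·C + k·V·C, so C = W/(Q + kV).
Q + kV = 3.055e+07 + 27·1.51e+08 = 4.108e+09 m³/yr.
C = 410/4.108e+09 = 9.982e-08 kg/m³ = 9.982e-05 mg/L = 0.09982 µg/L.

0.0998 µg/L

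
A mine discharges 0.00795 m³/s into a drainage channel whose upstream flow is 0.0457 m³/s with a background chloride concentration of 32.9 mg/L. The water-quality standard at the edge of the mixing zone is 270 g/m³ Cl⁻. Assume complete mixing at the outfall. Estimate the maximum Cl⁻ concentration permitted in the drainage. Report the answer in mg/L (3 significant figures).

Mass balance: 270·0.05365 = 0.00795·Cₑ + 0.0457·32.9.
Cₑ = (14.49 − 1.504) / 0.00795 = 1633 mg/L.

1630 mg/L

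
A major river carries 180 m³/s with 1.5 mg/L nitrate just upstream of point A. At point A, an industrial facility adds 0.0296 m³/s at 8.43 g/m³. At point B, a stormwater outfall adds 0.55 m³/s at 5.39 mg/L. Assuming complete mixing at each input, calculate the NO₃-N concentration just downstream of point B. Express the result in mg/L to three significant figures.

After input A: C = (180·1.5 + 0.0296·8.43) / 180 = 1.501 mg/L.
After input B: C = (180·1.501 + 0.55·5.39) / 180.6 = 1.513 mg/L.

1.51 mg/L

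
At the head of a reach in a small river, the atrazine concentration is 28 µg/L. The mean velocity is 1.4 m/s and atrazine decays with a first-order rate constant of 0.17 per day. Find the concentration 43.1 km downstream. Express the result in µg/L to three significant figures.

26.4 µg/L

Travel time t = 43.1 km / 1.4 m/s = 4.31e+04/1.4 = 3.079e+04 s = 0.3563 d.
First-order decay: C = 28·exp(−0.17·0.3563) = 28·0.9412 = 26.35 µg/L.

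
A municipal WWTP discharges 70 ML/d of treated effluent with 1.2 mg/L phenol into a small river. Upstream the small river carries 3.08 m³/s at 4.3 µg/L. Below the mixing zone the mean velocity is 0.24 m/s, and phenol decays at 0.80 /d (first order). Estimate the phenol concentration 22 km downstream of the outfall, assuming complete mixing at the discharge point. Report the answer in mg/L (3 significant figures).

70 ML/d = 0.8102 m³/s.
4.3 µg/L = 0.0043 mg/L.
After complete mixing, C₀ = (0.8102·1.2 + 3.08·0.0043) / 3.89 = 0.2533 mg/L.
Travel time t = 2.2e+04 m / 0.24 m/s = 9.167e+04 s = 1.061 d.
C = 0.2533·exp(−0.80·1.061) = 0.2533·0.4279 = 0.1084 mg/L.

0.108 mg/L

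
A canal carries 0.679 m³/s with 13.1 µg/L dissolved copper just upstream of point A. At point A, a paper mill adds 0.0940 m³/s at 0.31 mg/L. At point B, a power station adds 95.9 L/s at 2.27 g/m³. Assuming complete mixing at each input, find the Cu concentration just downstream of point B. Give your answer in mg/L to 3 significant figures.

13.1 µg/L = 0.0131 mg/L.
After input A: C = (0.679·0.0131 + 0.094·0.31) / 0.773 = 0.0492 mg/L.
95.9 L/s = 0.0959 m³/s.
After input B: C = (0.773·0.0492 + 0.0959·2.27) / 0.8689 = 0.2943 mg/L.

0.294 mg/L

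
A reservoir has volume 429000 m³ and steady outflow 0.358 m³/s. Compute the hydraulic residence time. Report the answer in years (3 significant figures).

0.0380 yr

Q = 0.358 m³/s × 3.156e+07 s/yr = 1.13e+07 m³/yr.
Hydraulic residence time τ = V/Q = 429000/1.13e+07 = 0.03797 yr.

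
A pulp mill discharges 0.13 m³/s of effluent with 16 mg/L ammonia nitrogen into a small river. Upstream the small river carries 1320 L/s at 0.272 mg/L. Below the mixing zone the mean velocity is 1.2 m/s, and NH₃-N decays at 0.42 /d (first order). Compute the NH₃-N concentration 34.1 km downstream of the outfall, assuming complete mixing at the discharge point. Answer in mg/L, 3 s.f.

1.47 mg/L

1320 L/s = 1.32 m³/s.
After complete mixing, C₀ = (0.13·16 + 1.32·0.272) / 1.45 = 1.682 mg/L.
Travel time t = 3.41e+04 m / 1.2 m/s = 2.842e+04 s = 0.3289 d.
C = 1.682·exp(−0.42·0.3289) = 1.682·0.871 = 1.465 mg/L.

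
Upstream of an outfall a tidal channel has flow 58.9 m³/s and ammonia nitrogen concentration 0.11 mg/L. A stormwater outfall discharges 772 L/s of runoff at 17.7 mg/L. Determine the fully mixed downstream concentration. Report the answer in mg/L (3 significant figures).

0.338 mg/L

772 L/s = 0.772 m³/s.
Flow-weighted mixing gives C = (0.772·17.7 + 58.9·0.11) / (0.772 + 58.9) = 20.14/59.67 = 0.3376 mg/L.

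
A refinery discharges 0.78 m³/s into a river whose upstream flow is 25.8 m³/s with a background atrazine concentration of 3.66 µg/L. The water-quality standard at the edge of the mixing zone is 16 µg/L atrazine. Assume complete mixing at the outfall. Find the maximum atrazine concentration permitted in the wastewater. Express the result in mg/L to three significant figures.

0.424 mg/L

3.66 µg/L = 0.00366 mg/L.
16 µg/L = 0.016 mg/L.
Mass balance: 0.016·26.58 = 0.78·Cₑ + 25.8·0.00366.
Cₑ = (0.4253 − 0.09443) / 0.78 = 0.4242 mg/L.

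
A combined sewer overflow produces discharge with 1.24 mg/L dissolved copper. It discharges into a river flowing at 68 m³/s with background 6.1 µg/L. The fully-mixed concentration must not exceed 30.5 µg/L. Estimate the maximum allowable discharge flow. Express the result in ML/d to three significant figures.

6.1 µg/L = 0.0061 mg/L.
30.5 µg/L = 0.0305 mg/L.
Mass balance at complete mixing: C_std·(Q_w + Q_r) = Q_w·C_e + Q_r·C_b.
Rearranging, Q_w = Q_r·(C_std − C_b)/(C_e − C_std) = 68·(0.0305 − 0.0061) / (1.24 − 0.0305) = 1.372 m³/s.
= 118.5 ML/d.

119 ML/d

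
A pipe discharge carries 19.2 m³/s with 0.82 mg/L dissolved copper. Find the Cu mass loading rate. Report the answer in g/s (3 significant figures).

Mass flux = Q·C = 19.2 m³/s × 0.82 g/m³ = 15.74 g/s.

15.7 g/s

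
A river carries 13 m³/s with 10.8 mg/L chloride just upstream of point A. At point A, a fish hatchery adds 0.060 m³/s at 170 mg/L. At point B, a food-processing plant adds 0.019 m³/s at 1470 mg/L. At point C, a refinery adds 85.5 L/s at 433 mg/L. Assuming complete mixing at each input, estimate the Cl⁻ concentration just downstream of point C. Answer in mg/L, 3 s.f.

After input A: C = (13·10.8 + 0.06·170) / 13.06 = 11.53 mg/L.
After input B: C = (13.06·11.53 + 0.019·1470) / 13.08 = 13.65 mg/L.
85.5 L/s = 0.0855 m³/s.
After input C: C = (13.08·13.65 + 0.0855·433) / 13.16 = 16.37 mg/L.

16.4 mg/L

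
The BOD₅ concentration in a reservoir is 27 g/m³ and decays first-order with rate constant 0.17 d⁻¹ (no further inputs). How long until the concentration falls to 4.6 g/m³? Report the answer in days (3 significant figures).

t = ln(C₀/C)/k = ln(27/4.6)/0.17 = 1.77/0.17 = 10.41 d.

10.4 d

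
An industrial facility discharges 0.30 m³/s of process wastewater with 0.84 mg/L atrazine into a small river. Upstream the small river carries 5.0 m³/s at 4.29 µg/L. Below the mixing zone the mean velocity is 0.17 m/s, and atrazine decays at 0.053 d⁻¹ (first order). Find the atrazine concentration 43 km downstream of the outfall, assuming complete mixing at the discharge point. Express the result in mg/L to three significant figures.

0.0442 mg/L

4.29 µg/L = 0.00429 mg/L.
After complete mixing, C₀ = (0.3·0.84 + 5·0.00429) / 5.3 = 0.05159 mg/L.
Travel time t = 4.3e+04 m / 0.17 m/s = 2.529e+05 s = 2.928 d.
C = 0.05159·exp(−0.053·2.928) = 0.05159·0.8563 = 0.04418 mg/L.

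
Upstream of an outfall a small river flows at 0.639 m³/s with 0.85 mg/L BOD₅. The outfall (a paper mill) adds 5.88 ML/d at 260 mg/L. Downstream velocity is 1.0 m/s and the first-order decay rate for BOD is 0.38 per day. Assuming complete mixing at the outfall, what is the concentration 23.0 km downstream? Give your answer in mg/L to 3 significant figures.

5.88 ML/d = 0.06806 m³/s.
After complete mixing, C₀ = (0.06806·260 + 0.639·0.85) / 0.7071 = 25.79 mg/L.
Travel time t = 2.3e+04 m / 1.0 m/s = 2.3e+04 s = 0.2662 d.
C = 25.79·exp(−0.38·0.2662) = 25.79·0.9038 = 23.31 mg/L.

23.3 mg/L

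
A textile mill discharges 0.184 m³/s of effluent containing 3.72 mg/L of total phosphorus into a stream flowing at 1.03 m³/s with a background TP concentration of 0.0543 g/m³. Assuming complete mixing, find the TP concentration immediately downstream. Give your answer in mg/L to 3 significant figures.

Conservation of mass across the mixing zone: C = (0.184·3.72 + 1.03·0.0543) / (0.184 + 1.03) = 0.7404/1.214 = 0.6099 mg/L.

0.610 mg/L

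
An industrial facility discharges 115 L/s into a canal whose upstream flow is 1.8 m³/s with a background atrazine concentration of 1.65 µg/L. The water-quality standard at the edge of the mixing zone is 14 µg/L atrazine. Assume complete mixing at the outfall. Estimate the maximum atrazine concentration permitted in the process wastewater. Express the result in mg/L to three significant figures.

0.207 mg/L

115 L/s = 0.115 m³/s.
1.65 µg/L = 0.00165 mg/L.
14 µg/L = 0.014 mg/L.
Mass balance: 0.014·1.915 = 0.115·Cₑ + 1.8·0.00165.
Cₑ = (0.02681 − 0.00297) / 0.115 = 0.2073 mg/L.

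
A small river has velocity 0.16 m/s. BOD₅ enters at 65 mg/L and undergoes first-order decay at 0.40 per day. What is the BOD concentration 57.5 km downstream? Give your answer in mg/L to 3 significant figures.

Travel time t = 57.5 km / 0.16 m/s = 5.75e+04/0.16 = 3.594e+05 s = 4.159 d.
First-order decay: C = 65·exp(−0.40·4.159) = 65·0.1894 = 12.31 mg/L.

12.3 mg/L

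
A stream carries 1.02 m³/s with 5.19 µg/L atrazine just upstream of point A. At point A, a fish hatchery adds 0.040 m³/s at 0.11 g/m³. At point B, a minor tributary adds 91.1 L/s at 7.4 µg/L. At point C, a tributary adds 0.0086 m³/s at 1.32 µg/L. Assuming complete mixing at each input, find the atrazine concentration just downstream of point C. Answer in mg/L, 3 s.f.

5.19 µg/L = 0.00519 mg/L.
After input A: C = (1.02·0.00519 + 0.04·0.11) / 1.06 = 0.009145 mg/L.
91.1 L/s = 0.0911 m³/s.
7.4 µg/L = 0.0074 mg/L.
After input B: C = (1.06·0.009145 + 0.0911·0.0074) / 1.151 = 0.009007 mg/L.
1.32 µg/L = 0.00132 mg/L.
After input C: C = (1.151·0.009007 + 0.0086·0.00132) / 1.16 = 0.00895 mg/L.

0.00895 mg/L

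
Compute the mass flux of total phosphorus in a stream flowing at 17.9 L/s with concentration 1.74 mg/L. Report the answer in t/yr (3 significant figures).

17.9 L/s = 0.0179 m³/s.
Mass flux = Q·C = 0.0179 m³/s × 1.74 g/m³ = 0.03115 g/s.
= 0.03115 g/s × 31.56 = 0.9829 t/yr.

0.983 t/yr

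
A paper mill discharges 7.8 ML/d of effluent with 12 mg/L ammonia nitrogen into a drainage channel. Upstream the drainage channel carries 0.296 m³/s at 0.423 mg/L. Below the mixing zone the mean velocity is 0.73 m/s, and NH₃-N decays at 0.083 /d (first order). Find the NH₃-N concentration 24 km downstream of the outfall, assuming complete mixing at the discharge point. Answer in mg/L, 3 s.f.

3.03 mg/L

7.8 ML/d = 0.09028 m³/s.
After complete mixing, C₀ = (0.09028·12 + 0.296·0.423) / 0.3863 = 3.129 mg/L.
Travel time t = 2.4e+04 m / 0.73 m/s = 3.288e+04 s = 0.3805 d.
C = 3.129·exp(−0.083·0.3805) = 3.129·0.9689 = 3.031 mg/L.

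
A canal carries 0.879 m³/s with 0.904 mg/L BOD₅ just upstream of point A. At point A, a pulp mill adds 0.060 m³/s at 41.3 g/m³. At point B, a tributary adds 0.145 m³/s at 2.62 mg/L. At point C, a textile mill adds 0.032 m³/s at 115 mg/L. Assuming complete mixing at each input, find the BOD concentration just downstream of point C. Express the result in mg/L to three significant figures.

After input A: C = (0.879·0.904 + 0.06·41.3) / 0.939 = 3.485 mg/L.
After input B: C = (0.939·3.485 + 0.145·2.62) / 1.084 = 3.369 mg/L.
After input C: C = (1.084·3.369 + 0.032·115) / 1.116 = 6.57 mg/L.

6.57 mg/L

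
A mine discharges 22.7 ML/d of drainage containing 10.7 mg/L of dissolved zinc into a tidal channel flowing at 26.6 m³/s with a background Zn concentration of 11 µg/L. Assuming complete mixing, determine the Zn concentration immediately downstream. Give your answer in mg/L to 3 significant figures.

22.7 ML/d = 0.2627 m³/s.
11 µg/L = 0.011 mg/L.
By mass balance at complete mixing, C = (0.2627·10.7 + 26.6·0.011) / (0.2627 + 26.6) = 3.104/26.86 = 0.1155 mg/L.

0.116 mg/L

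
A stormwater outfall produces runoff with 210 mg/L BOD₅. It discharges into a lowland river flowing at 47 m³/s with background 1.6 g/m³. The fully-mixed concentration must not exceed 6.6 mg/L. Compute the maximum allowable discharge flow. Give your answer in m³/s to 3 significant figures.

Mass balance at complete mixing: C_std·(Q_w + Q_r) = Q_w·C_e + Q_r·C_b.
Rearranging, Q_w = Q_r·(C_std − C_b)/(C_e − C_std) = 47·(6.6 − 1.6) / (210 − 6.6) = 1.155 m³/s.

1.16 m³/s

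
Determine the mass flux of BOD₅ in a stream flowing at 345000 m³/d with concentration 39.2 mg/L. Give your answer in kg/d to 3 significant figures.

345000 m³/d = 3.993 m³/s.
Mass flux = Q·C = 3.993 m³/s × 39.2 g/m³ = 156.5 g/s.
= 156.5 g/s × 86.4 = 1.352e+04 kg/d.

13500 kg/d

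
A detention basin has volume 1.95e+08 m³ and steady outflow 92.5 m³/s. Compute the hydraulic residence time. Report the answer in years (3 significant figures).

Q = 92.5 m³/s × 3.156e+07 s/yr = 2.919e+09 m³/yr.
Hydraulic residence time τ = V/Q = 1.95e+08/2.919e+09 = 0.0668 yr.

0.0668 yr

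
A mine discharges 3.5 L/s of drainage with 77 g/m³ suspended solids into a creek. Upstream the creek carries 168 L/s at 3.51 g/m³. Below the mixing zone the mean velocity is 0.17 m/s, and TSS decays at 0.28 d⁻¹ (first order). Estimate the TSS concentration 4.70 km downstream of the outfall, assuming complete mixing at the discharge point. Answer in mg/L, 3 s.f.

4.58 mg/L

3.5 L/s = 0.0035 m³/s.
168 L/s = 0.168 m³/s.
After complete mixing, C₀ = (0.0035·77 + 0.168·3.51) / 0.1715 = 5.01 mg/L.
Travel time t = 4700 m / 0.17 m/s = 2.765e+04 s = 0.32 d.
C = 5.01·exp(−0.28·0.32) = 5.01·0.9143 = 4.58 mg/L.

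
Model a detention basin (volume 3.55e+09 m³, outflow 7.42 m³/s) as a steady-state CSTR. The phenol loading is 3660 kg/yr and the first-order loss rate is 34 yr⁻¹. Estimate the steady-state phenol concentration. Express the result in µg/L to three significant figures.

0.0303 µg/L

Outflow Q = 7.42 m³/s × 3.156e+07 s/yr = 2.342e+08 m³/yr.
Steady-state CSTR mass balance: W = Q·C + k·V·C, so C = W/(Q + kV).
Q + kV = 2.342e+08 + 34·3.55e+09 = 1.209e+11 m³/yr.
C = 3660/1.209e+11 = 3.026e-08 kg/m³ = 3.026e-05 mg/L = 0.03026 µg/L.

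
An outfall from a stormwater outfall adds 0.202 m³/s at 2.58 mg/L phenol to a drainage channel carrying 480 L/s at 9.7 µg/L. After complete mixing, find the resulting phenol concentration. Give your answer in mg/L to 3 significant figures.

0.771 mg/L

480 L/s = 0.48 m³/s.
9.7 µg/L = 0.0097 mg/L.
Conservation of mass across the mixing zone: C = (0.202·2.58 + 0.48·0.0097) / (0.202 + 0.48) = 0.5258/0.682 = 0.771 mg/L.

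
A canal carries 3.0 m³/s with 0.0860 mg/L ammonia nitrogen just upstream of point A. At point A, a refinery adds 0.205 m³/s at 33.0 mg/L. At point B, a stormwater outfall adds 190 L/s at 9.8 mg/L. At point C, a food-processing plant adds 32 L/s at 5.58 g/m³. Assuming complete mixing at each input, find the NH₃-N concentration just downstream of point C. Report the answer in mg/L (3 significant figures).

2.64 mg/L

After input A: C = (3·0.086 + 0.205·33) / 3.205 = 2.191 mg/L.
190 L/s = 0.19 m³/s.
After input B: C = (3.205·2.191 + 0.19·9.8) / 3.395 = 2.617 mg/L.
32 L/s = 0.032 m³/s.
After input C: C = (3.395·2.617 + 0.032·5.58) / 3.427 = 2.645 mg/L.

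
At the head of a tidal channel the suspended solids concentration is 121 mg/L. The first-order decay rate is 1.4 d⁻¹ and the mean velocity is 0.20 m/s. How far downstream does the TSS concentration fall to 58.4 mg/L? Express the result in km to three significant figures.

8.99 km

From C = C₀·e^(−kt), t = ln(C₀/C)/k = ln(121/58.4)/1.4 = 0.7285/1.4 = 0.5203 d.
Distance = v·t = 0.20 m/s × 4.496e+04 s = 8991 m = 8.991 km.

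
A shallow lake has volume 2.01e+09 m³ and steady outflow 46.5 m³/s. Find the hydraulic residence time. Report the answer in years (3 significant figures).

Q = 46.5 m³/s × 3.156e+07 s/yr = 1.467e+09 m³/yr.
Hydraulic residence time τ = V/Q = 2.01e+09/1.467e+09 = 1.37 yr.

1.37 yr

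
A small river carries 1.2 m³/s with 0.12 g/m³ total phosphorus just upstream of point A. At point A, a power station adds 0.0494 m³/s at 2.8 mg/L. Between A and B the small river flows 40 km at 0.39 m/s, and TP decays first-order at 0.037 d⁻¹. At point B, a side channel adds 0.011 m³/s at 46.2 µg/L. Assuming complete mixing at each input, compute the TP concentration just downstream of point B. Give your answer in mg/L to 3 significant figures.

After input A: C = (1.2·0.12 + 0.0494·2.8) / 1.249 = 0.226 mg/L.
Over the 40 km reach to input B (t = 1.026e+05 s = 1.187 d), decay gives C = 0.226·exp(−0.037·1.187) = 0.2163 mg/L.
46.2 µg/L = 0.0462 mg/L.
After input B: C = (1.249·0.2163 + 0.011·0.0462) / 1.26 = 0.2148 mg/L.

0.215 mg/L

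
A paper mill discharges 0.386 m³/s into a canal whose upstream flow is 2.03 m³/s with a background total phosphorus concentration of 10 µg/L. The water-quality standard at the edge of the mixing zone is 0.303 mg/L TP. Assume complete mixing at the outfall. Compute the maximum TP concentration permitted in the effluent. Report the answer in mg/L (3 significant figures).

1.84 mg/L

10 µg/L = 0.01 mg/L.
Mass balance: 0.303·2.416 = 0.386·Cₑ + 2.03·0.01.
Cₑ = (0.732 − 0.0203) / 0.386 = 1.844 mg/L.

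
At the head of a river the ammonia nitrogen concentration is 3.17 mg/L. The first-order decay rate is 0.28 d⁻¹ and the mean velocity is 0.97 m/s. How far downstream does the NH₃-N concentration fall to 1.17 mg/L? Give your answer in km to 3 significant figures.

From C = C₀·e^(−kt), t = ln(C₀/C)/k = ln(3.17/1.17)/0.28 = 0.9967/0.28 = 3.56 d.
Distance = v·t = 0.97 m/s × 3.076e+05 s = 2.983e+05 m = 298.3 km.

298 km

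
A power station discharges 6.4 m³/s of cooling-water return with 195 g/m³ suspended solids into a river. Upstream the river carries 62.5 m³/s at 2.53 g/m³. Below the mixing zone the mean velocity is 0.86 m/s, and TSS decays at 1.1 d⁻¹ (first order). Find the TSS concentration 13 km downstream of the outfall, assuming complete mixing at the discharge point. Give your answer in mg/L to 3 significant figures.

After complete mixing, C₀ = (6.4·195 + 62.5·2.53) / 68.9 = 20.41 mg/L.
Travel time t = 1.3e+04 m / 0.86 m/s = 1.512e+04 s = 0.175 d.
C = 20.41·exp(−1.1·0.175) = 20.41·0.8249 = 16.84 mg/L.

16.8 mg/L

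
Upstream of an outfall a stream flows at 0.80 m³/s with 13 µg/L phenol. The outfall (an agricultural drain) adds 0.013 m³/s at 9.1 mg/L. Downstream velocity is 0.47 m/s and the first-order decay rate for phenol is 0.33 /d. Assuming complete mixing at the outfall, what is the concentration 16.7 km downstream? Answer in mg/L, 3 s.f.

0.138 mg/L

13 µg/L = 0.013 mg/L.
After complete mixing, C₀ = (0.013·9.1 + 0.8·0.013) / 0.813 = 0.1583 mg/L.
Travel time t = 1.67e+04 m / 0.47 m/s = 3.553e+04 s = 0.4112 d.
C = 0.1583·exp(−0.33·0.4112) = 0.1583·0.8731 = 0.1382 mg/L.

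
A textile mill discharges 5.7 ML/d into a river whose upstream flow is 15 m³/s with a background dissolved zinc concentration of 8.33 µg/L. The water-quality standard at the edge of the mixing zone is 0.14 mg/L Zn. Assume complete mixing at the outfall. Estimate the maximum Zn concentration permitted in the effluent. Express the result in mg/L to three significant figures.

30.1 mg/L

5.7 ML/d = 0.06597 m³/s.
8.33 µg/L = 0.00833 mg/L.
Mass balance: 0.14·15.07 = 0.06597·Cₑ + 15·0.00833.
Cₑ = (2.109 − 0.125) / 0.06597 = 30.08 mg/L.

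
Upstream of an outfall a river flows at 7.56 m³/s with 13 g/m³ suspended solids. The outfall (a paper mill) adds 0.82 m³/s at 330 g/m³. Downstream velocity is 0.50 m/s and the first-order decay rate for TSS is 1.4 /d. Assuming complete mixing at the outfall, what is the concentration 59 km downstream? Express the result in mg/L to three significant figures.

6.51 mg/L

After complete mixing, C₀ = (0.82·330 + 7.56·13) / 8.38 = 44.02 mg/L.
Travel time t = 5.9e+04 m / 0.50 m/s = 1.18e+05 s = 1.366 d.
C = 44.02·exp(−1.4·1.366) = 44.02·0.1478 = 6.505 mg/L.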